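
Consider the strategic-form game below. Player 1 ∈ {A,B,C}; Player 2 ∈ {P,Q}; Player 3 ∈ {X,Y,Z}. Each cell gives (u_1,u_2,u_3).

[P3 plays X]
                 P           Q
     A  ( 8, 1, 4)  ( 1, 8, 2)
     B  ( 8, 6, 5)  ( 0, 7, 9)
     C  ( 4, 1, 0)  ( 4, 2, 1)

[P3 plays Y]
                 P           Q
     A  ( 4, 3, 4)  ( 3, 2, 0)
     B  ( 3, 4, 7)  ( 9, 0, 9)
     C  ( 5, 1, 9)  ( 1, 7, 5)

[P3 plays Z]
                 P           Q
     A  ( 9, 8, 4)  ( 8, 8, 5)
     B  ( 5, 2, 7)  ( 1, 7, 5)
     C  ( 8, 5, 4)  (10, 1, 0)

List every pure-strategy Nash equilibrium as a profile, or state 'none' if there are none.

(A,P,X): not NE [P2→Q gives 8>1]
(A,P,Y): not NE [P1→C gives 5>4]
(A,P,Z): NE
(A,Q,X): not NE [P1→C gives 4>1; P3→Z gives 5>2]
(A,Q,Y): not NE [P1→B gives 9>3; P2→P gives 3>2; P3→Z gives 5>0]
(A,Q,Z): not NE [P1→C gives 10>8]
(B,P,X): not NE [P2→Q gives 7>6; P3→Z gives 7>5]
(B,P,Y): not NE [P1→C gives 5>3]
(B,P,Z): not NE [P1→A gives 9>5; P2→Q gives 7>2]
(B,Q,X): not NE [P1→C gives 4>0]
(B,Q,Y): not NE [P2→P gives 4>0]
(B,Q,Z): not NE [P1→C gives 10>1; P3→Y gives 9>5]
(C,P,X): not NE [P1→B gives 8>4; P2→Q gives 2>1; P3→Y gives 9>0]
(C,P,Y): not NE [P2→Q gives 7>1]
(C,P,Z): not NE [P1→A gives 9>8; P3→Y gives 9>4]
(C,Q,X): not NE [P3→Y gives 5>1]
(C,Q,Y): not NE [P1→B gives 9>1]
(C,Q,Z): not NE [P2→P gives 5>1; P3→Y gives 5>0]

Nash profiles: (A,P,Z)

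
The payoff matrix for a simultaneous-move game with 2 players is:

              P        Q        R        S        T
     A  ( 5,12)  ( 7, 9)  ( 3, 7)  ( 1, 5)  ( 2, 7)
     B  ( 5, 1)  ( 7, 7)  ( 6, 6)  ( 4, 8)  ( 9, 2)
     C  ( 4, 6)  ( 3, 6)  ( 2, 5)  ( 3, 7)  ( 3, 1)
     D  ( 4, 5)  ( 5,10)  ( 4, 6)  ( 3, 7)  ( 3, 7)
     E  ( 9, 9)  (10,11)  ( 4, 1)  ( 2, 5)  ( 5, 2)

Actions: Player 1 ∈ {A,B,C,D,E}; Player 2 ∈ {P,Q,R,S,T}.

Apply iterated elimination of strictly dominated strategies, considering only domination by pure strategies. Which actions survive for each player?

P1 drop A (E beats it: P:9>5 Q:10>7 R:4>3 S:2>1 T:5>2)
P1 drop C (B beats it: P:5>4 Q:7>3 R:6>2 S:4>3 T:9>3)
P1 drop D (B beats it: P:5>4 Q:7>5 R:6>4 S:4>3 T:9>3)
P2 drop P (Q beats it: B:7>1 E:11>9)
P2 drop R (Q beats it: B:7>6 E:11>1)
P2 drop T (Q beats it: B:7>2 E:11>2)
P1→{B,E} P2→{Q,S}

Survivors P1:{B,E} P2:{Q,S}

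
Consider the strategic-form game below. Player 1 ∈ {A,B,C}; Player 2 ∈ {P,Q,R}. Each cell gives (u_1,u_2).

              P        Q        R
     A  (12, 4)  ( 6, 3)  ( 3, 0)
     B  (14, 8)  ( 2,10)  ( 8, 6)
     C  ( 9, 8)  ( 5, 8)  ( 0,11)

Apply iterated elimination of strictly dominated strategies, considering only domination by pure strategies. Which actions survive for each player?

IESDS → P1:{A,B} P2:{P,Q}

P1 drop C (A beats it: P:12>9 Q:6>5 R:3>0)
P2 drop R (P beats it: A:4>0 B:8>6)
P1→{A,B} P2→{P,Q}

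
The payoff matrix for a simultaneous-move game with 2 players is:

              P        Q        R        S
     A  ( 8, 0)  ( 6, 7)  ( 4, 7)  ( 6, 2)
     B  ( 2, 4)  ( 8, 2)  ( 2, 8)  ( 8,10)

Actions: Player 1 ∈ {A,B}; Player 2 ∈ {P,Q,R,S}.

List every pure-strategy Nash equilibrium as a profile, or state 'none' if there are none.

PSNE = {(A,R), (B,S)}

(A,P): not NE [P2→R gives 7>0]
(A,Q): not NE [P1→B gives 8>6]
(A,R): NE
(A,S): not NE [P1→B gives 8>6; P2→R gives 7>2]
(B,P): not NE [P1→A gives 8>2; P2→S gives 10>4]
(B,Q): not NE [P2→S gives 10>2]
(B,R): not NE [P1→A gives 4>2; P2→S gives 10>8]
(B,S): NE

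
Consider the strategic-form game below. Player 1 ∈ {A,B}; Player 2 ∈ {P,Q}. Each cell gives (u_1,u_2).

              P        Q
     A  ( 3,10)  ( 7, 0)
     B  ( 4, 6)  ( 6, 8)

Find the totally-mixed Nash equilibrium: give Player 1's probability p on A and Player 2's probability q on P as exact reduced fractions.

p=1/6, q=1/2

P1 indiff ⇒ q·3+(1-q)·7 = q·4+(1-q)·6 ⇒ q(-1) = (1-q)(-1) ⇒ q = 1/2
P2 indiff ⇒ p·10+(1-p)·6 = p·0+(1-p)·8 ⇒ p(10) = (1-p)(2) ⇒ p = 1/6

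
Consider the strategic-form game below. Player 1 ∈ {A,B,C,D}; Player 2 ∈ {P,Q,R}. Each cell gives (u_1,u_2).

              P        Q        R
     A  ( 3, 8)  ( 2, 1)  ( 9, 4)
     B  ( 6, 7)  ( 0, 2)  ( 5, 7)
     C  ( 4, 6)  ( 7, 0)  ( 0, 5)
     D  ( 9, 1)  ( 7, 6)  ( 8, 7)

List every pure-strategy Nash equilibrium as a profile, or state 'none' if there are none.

PSNE: ∅

(A,P): not NE [P1→D gives 9>3]
(A,Q): not NE [P1→D gives 7>2; P2→P gives 8>1]
(A,R): not NE [P2→P gives 8>4]
(B,P): not NE [P1→D gives 9>6]
(B,Q): not NE [P1→D gives 7>0; P2→R gives 7>2]
(B,R): not NE [P1→A gives 9>5]
(C,P): not NE [P1→D gives 9>4]
(C,Q): not NE [P2→P gives 6>0]
(C,R): not NE [P1→A gives 9>0; P2→P gives 6>5]
(D,P): not NE [P2→R gives 7>1]
(D,Q): not NE [P2→R gives 7>6]
(D,R): not NE [P1→A gives 9>8]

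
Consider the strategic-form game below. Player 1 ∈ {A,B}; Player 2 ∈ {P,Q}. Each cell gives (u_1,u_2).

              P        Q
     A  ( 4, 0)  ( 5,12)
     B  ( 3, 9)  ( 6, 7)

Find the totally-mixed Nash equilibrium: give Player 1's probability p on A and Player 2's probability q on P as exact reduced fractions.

P1 indiff ⇒ q·4+(1-q)·5 = q·3+(1-q)·6 ⇒ q(1) = (1-q)(1) ⇒ q = 1/2
P2 indiff ⇒ p·0+(1-p)·9 = p·12+(1-p)·7 ⇒ p(-12) = (1-p)(-2) ⇒ p = 1/7

P1 mixes 1/7 on A; P2 mixes 1/2 on P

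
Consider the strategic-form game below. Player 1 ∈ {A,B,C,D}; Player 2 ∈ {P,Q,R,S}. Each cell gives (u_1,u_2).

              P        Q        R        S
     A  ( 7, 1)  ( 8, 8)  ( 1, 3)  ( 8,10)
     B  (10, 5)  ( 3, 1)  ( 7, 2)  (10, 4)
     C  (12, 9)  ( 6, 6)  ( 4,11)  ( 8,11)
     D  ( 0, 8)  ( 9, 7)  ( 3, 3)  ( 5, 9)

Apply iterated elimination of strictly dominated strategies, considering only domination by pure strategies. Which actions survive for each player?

Remaining: P1:{B,C} P2:{P,R,S}

P2 drop Q (S beats it: A:10>8 B:4>1 C:11>6 D:9>7)
P1 drop A (B beats it: P:10>7 R:7>1 S:10>8)
P1 drop D (B beats it: P:10>0 R:7>3 S:10>5)
P1→{B,C} P2→{P,R,S}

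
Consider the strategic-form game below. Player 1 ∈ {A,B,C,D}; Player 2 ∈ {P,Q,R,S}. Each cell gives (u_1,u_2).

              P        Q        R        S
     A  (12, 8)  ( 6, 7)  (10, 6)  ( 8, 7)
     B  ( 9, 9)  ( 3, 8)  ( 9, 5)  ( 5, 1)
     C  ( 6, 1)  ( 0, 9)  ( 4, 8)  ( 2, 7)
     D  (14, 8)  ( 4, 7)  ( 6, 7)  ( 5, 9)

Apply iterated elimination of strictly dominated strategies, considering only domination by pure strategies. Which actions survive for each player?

P1 drop B (A beats it: P:12>9 Q:6>3 R:10>9 S:8>5)
P1 drop C (A beats it: P:12>6 Q:6>0 R:10>4 S:8>2)
P2 drop Q (P beats it: A:8>7 D:8>7)
P2 drop R (P beats it: A:8>6 D:8>7)
P1→{A,D} P2→{P,S}

Remaining: P1:{A,D} P2:{P,S}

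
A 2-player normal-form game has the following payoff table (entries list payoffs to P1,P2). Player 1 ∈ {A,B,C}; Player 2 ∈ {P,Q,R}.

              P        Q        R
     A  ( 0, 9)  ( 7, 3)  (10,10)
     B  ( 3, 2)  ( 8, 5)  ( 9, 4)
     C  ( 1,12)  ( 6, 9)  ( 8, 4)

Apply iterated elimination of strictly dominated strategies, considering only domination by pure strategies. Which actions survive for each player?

P1 drop C (B beats it: P:3>1 Q:8>6 R:9>8)
P2 drop P (R beats it: A:10>9 B:4>2)
P1→{A,B} P2→{Q,R}

IESDS → P1:{A,B} P2:{Q,R}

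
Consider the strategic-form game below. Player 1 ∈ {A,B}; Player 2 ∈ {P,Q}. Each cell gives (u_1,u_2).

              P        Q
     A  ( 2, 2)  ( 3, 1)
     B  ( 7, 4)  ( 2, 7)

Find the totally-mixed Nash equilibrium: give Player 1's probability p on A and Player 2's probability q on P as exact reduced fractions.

P1 indiff ⇒ q·2+(1-q)·3 = q·7+(1-q)·2 ⇒ q(-5) = (1-q)(-1) ⇒ q = 1/6
P2 indiff ⇒ p·2+(1-p)·4 = p·1+(1-p)·7 ⇒ p(1) = (1-p)(3) ⇒ p = 3/4

(p,q) = (3/4, 1/6)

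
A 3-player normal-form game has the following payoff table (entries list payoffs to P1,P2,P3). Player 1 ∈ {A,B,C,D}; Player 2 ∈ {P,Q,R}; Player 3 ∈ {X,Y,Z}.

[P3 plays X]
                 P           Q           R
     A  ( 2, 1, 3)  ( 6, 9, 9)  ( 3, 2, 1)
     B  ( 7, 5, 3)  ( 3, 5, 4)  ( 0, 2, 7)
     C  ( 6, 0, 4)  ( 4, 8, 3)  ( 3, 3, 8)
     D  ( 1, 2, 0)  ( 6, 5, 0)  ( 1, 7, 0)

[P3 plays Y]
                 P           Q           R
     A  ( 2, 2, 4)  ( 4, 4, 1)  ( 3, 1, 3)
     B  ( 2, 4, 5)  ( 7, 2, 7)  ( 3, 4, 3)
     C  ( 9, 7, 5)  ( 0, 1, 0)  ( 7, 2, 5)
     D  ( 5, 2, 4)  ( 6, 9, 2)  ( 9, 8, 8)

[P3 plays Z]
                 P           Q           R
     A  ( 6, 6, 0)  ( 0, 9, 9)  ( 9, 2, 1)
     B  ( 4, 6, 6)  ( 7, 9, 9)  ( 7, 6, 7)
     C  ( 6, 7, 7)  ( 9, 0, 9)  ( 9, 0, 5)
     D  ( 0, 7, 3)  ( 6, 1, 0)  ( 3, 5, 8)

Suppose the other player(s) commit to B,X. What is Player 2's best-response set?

P2 best: {P,Q}

u_2(P vs B,X) = 5
u_2(Q vs B,X) = 5
u_2(R vs B,X) = 2
max payoff 5 at {P,Q}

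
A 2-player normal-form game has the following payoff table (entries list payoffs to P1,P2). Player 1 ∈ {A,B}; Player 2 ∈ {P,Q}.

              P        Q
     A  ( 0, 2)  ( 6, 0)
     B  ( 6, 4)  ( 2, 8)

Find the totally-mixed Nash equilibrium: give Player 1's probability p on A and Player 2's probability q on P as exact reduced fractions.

(p,q) = (2/3, 2/5)

P1 indiff ⇒ q·0+(1-q)·6 = q·6+(1-q)·2 ⇒ q(-6) = (1-q)(-4) ⇒ q = 2/5
P2 indiff ⇒ p·2+(1-p)·4 = p·0+(1-p)·8 ⇒ p(2) = (1-p)(4) ⇒ p = 2/3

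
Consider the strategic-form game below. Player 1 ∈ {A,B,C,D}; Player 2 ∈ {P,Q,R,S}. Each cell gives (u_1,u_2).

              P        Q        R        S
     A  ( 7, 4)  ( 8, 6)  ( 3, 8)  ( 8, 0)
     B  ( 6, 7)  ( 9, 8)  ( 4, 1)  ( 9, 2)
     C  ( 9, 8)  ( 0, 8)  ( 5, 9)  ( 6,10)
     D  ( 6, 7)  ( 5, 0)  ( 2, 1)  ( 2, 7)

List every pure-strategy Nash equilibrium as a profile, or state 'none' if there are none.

NE set: (B,Q)

(A,P): not NE [P1→C gives 9>7; P2→R gives 8>4]
(A,Q): not NE [P1→B gives 9>8; P2→R gives 8>6]
(A,R): not NE [P1→C gives 5>3]
(A,S): not NE [P1→B gives 9>8; P2→R gives 8>0]
(B,P): not NE [P1→C gives 9>6; P2→Q gives 8>7]
(B,Q): NE
(B,R): not NE [P1→C gives 5>4; P2→Q gives 8>1]
(B,S): not NE [P2→Q gives 8>2]
(C,P): not NE [P2→S gives 10>8]
(C,Q): not NE [P1→B gives 9>0; P2→S gives 10>8]
(C,R): not NE [P2→S gives 10>9]
(C,S): not NE [P1→B gives 9>6]
(D,P): not NE [P1→C gives 9>6]
(D,Q): not NE [P1→B gives 9>5; P2→S gives 7>0]
(D,R): not NE [P1→C gives 5>2; P2→S gives 7>1]
(D,S): not NE [P1→B gives 9>2]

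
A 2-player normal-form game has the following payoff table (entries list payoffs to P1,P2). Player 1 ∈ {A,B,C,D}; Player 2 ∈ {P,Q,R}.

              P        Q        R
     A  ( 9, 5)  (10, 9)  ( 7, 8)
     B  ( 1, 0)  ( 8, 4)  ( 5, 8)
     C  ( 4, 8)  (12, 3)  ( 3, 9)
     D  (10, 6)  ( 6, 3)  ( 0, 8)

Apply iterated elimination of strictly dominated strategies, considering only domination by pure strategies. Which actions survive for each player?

Remaining: P1:{A,C} P2:{Q,R}

P1 drop B (A beats it: P:9>1 Q:10>8 R:7>5)
P2 drop P (R beats it: A:8>5 C:9>8 D:8>6)
P1 drop D (A beats it: Q:10>6 R:7>0)
P1→{A,C} P2→{Q,R}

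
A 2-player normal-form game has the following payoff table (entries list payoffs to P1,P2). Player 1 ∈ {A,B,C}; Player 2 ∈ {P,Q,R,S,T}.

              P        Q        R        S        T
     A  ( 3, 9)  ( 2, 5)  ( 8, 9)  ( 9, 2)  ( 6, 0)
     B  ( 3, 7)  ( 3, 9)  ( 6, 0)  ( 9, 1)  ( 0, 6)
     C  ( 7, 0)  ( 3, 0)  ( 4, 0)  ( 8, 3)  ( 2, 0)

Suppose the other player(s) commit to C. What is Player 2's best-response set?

u_2(P vs C) = 0
u_2(Q vs C) = 0
u_2(R vs C) = 0
u_2(S vs C) = 3
u_2(T vs C) = 0
max payoff 3 at {S}

argmax u_2 = {S}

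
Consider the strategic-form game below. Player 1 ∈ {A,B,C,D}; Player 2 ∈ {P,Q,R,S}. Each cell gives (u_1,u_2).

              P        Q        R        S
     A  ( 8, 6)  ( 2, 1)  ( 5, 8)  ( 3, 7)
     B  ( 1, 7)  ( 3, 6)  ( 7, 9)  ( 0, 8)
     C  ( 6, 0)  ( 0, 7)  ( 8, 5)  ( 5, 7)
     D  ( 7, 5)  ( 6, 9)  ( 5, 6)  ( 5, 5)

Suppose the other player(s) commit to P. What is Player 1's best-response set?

argmax u_1 = {A}

u_1(A vs P) = 8
u_1(B vs P) = 1
u_1(C vs P) = 6
u_1(D vs P) = 7
max payoff 8 at {A}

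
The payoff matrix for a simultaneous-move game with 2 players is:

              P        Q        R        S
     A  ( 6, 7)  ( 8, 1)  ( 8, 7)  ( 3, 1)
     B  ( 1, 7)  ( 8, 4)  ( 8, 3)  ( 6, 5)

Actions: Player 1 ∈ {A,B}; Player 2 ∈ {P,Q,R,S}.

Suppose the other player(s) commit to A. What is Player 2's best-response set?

u_2(P vs A) = 7
u_2(Q vs A) = 1
u_2(R vs A) = 7
u_2(S vs A) = 1
max payoff 7 at {P,R}

BR_2 = {P,R}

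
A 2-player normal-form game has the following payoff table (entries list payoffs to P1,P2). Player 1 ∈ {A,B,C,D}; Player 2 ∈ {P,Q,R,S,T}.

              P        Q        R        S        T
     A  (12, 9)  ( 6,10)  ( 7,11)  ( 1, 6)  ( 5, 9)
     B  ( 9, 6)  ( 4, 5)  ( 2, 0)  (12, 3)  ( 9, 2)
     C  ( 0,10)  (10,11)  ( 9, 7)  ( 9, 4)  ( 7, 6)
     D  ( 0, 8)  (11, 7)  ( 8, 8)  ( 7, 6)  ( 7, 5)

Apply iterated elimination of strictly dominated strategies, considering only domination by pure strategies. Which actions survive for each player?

Remaining: P1:{A,C,D} P2:{P,Q,R}

P2 drop S (P beats it: A:9>6 B:6>3 C:10>4 D:8>6)
P2 drop T (Q beats it: A:10>9 B:5>2 C:11>6 D:7>5)
P1 drop B (A beats it: P:12>9 Q:6>4 R:7>2)
P1→{A,C,D} P2→{P,Q,R}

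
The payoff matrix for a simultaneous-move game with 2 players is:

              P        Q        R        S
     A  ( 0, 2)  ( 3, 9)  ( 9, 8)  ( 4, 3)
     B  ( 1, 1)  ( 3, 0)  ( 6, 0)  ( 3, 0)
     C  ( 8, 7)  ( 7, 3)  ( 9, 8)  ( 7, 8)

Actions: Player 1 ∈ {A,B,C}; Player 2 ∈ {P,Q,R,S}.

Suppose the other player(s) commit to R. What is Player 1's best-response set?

BR_1 = {A,C}

u_1(A vs R) = 9
u_1(B vs R) = 6
u_1(C vs R) = 9
max payoff 9 at {A,C}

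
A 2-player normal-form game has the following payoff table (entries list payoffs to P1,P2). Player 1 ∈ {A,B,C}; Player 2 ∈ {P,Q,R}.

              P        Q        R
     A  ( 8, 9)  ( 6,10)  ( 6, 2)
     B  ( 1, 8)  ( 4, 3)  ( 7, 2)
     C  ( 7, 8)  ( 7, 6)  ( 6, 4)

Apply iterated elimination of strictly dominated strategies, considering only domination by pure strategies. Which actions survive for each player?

P2 drop R (P beats it: A:9>2 B:8>2 C:8>4)
P1 drop B (A beats it: P:8>1 Q:6>4)
P1→{A,C} P2→{P,Q}

IESDS → P1:{A,C} P2:{P,Q}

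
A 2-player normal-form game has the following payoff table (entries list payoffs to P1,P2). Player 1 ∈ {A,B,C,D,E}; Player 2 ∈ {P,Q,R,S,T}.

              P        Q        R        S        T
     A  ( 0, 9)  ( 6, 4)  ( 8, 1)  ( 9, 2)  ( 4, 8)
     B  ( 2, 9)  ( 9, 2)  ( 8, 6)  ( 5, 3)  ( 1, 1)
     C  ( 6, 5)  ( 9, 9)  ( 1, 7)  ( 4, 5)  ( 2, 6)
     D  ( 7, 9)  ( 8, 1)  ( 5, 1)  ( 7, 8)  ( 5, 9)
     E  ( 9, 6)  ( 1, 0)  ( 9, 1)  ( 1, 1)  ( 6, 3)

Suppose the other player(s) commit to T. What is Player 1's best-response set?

P1 best: {E}

u_1(A vs T) = 4
u_1(B vs T) = 1
u_1(C vs T) = 2
u_1(D vs T) = 5
u_1(E vs T) = 6
max payoff 6 at {E}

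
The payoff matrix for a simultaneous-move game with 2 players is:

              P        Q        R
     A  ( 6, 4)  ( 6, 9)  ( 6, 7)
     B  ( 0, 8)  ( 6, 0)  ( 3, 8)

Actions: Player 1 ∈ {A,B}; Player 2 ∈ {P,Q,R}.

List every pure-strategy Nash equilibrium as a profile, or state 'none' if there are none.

PSNE = {(A,Q)}

(A,P): not NE [P2→Q gives 9>4]
(A,Q): NE
(A,R): not NE [P2→Q gives 9>7]
(B,P): not NE [P1→A gives 6>0]
(B,Q): not NE [P2→R gives 8>0]
(B,R): not NE [P1→A gives 6>3]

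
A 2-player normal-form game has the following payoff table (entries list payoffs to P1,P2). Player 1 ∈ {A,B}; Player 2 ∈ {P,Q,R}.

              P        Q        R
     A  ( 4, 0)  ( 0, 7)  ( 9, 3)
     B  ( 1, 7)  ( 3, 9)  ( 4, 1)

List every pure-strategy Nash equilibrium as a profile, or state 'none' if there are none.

(A,P): not NE [P2→Q gives 7>0]
(A,Q): not NE [P1→B gives 3>0]
(A,R): not NE [P2→Q gives 7>3]
(B,P): not NE [P1→A gives 4>1; P2→Q gives 9>7]
(B,Q): NE
(B,R): not NE [P1→A gives 9>4; P2→Q gives 9>1]

Nash profiles: (B,Q)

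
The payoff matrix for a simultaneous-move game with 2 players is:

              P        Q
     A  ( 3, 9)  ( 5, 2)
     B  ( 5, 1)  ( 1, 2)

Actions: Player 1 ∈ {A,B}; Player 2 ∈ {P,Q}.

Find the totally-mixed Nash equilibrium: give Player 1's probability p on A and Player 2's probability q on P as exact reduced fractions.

P1 indiff ⇒ q·3+(1-q)·5 = q·5+(1-q)·1 ⇒ q(-2) = (1-q)(-4) ⇒ q = 2/3
P2 indiff ⇒ p·9+(1-p)·1 = p·2+(1-p)·2 ⇒ p(7) = (1-p)(1) ⇒ p = 1/8

(p,q) = (1/8, 2/3)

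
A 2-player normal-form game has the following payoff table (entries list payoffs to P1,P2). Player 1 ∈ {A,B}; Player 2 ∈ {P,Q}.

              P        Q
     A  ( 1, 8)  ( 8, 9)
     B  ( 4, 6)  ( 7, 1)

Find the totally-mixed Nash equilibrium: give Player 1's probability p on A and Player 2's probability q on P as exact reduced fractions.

P1 mixes 5/6 on A; P2 mixes 1/4 on P

P1 indiff ⇒ q·1+(1-q)·8 = q·4+(1-q)·7 ⇒ q(-3) = (1-q)(-1) ⇒ q = 1/4
P2 indiff ⇒ p·8+(1-p)·6 = p·9+(1-p)·1 ⇒ p(-1) = (1-p)(-5) ⇒ p = 5/6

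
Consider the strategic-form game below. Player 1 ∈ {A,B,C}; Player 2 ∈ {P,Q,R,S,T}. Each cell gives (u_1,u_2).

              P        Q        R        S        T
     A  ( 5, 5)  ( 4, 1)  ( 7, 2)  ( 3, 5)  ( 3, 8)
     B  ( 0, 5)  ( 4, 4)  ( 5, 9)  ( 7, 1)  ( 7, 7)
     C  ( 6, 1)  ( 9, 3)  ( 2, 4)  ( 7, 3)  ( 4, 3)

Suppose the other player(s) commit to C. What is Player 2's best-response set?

BR_2 = {R}

u_2(P vs C) = 1
u_2(Q vs C) = 3
u_2(R vs C) = 4
u_2(S vs C) = 3
u_2(T vs C) = 3
max payoff 4 at {R}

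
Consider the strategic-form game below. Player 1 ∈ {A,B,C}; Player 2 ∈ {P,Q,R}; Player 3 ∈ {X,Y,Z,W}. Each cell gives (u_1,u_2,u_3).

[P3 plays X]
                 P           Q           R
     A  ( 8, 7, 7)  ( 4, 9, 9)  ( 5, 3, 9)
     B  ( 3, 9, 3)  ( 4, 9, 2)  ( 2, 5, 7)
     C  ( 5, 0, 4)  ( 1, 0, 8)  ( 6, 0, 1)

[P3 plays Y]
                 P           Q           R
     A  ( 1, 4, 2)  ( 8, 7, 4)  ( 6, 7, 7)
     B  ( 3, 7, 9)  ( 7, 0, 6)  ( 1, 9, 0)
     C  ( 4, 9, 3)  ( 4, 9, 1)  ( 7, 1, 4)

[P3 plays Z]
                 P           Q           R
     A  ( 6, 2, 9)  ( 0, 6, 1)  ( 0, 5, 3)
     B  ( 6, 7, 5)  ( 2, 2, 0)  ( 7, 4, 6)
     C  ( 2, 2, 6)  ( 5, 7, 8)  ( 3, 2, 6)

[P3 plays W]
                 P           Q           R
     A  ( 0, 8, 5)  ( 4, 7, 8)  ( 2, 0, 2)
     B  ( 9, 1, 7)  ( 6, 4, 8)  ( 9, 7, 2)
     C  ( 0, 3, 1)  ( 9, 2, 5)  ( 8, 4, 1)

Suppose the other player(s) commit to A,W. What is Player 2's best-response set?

argmax u_2 = {P}

u_2(P vs A,W) = 8
u_2(Q vs A,W) = 7
u_2(R vs A,W) = 0
max payoff 8 at {P}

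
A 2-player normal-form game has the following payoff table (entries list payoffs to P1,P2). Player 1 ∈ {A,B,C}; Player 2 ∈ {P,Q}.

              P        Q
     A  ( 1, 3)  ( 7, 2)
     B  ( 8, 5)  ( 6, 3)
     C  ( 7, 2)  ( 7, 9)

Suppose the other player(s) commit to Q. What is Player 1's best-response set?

P1 best: {A,C}

u_1(A vs Q) = 7
u_1(B vs Q) = 6
u_1(C vs Q) = 7
max payoff 7 at {A,C}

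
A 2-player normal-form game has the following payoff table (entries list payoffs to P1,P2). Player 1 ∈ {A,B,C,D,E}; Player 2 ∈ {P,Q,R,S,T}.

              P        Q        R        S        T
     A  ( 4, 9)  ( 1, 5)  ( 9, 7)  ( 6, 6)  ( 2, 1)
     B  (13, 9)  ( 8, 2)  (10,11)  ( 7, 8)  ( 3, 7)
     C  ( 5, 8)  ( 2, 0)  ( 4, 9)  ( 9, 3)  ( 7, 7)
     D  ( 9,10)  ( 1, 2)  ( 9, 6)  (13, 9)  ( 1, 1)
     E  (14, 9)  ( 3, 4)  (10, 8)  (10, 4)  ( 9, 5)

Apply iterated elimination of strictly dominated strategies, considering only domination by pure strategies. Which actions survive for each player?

P1 drop A (B beats it: P:13>4 Q:8>1 R:10>9 S:7>6 T:3>2)
P1 drop C (E beats it: P:14>5 Q:3>2 R:10>4 S:10>9 T:9>7)
P2 drop Q (P beats it: B:9>2 D:10>2 E:9>4)
P2 drop S (P beats it: B:9>8 D:10>9 E:9>4)
P1 drop D (B beats it: P:13>9 R:10>9 T:3>1)
P2 drop T (P beats it: B:9>7 E:9>5)
P1→{B,E} P2→{P,R}

Survivors P1:{B,E} P2:{P,R}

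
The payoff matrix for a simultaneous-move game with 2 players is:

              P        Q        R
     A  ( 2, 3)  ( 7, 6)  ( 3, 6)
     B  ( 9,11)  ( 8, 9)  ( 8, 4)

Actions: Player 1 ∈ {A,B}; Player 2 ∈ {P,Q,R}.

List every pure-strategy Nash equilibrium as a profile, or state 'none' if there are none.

NE set: (B,P)

(A,P): not NE [P1→B gives 9>2; P2→R gives 6>3]
(A,Q): not NE [P1→B gives 8>7]
(A,R): not NE [P1→B gives 8>3]
(B,P): NE
(B,Q): not NE [P2→P gives 11>9]
(B,R): not NE [P2→P gives 11>4]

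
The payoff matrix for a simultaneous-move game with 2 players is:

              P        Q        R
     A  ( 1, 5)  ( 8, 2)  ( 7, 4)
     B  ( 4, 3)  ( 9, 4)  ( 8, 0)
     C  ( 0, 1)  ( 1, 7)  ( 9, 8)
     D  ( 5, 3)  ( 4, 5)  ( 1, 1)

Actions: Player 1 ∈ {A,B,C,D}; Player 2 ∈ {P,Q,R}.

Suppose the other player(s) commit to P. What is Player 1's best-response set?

P1 best: {D}

u_1(A vs P) = 1
u_1(B vs P) = 4
u_1(C vs P) = 0
u_1(D vs P) = 5
max payoff 5 at {D}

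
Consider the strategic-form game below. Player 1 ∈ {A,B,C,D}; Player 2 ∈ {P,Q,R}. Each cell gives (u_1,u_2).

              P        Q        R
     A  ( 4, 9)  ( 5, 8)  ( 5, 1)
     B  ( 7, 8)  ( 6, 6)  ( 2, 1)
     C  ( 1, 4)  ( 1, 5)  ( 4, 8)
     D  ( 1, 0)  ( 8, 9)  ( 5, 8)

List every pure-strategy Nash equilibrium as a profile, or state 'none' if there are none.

NE set: (B,P), (D,Q)

(A,P): not NE [P1→B gives 7>4]
(A,Q): not NE [P1→D gives 8>5; P2→P gives 9>8]
(A,R): not NE [P2→P gives 9>1]
(B,P): NE
(B,Q): not NE [P1→D gives 8>6; P2→P gives 8>6]
(B,R): not NE [P1→D gives 5>2; P2→P gives 8>1]
(C,P): not NE [P1→B gives 7>1; P2→R gives 8>4]
(C,Q): not NE [P1→D gives 8>1; P2→R gives 8>5]
(C,R): not NE [P1→D gives 5>4]
(D,P): not NE [P1→B gives 7>1; P2→Q gives 9>0]
(D,Q): NE
(D,R): not NE [P2→Q gives 9>8]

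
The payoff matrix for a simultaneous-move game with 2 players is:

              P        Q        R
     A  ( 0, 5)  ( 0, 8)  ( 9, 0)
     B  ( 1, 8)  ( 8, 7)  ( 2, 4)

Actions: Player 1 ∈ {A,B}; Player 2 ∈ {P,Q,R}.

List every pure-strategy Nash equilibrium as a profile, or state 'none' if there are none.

(A,P): not NE [P1→B gives 1>0; P2→Q gives 8>5]
(A,Q): not NE [P1→B gives 8>0]
(A,R): not NE [P2→Q gives 8>0]
(B,P): NE
(B,Q): not NE [P2→P gives 8>7]
(B,R): not NE [P1→A gives 9>2; P2→P gives 8>4]

PSNE = {(B,P)}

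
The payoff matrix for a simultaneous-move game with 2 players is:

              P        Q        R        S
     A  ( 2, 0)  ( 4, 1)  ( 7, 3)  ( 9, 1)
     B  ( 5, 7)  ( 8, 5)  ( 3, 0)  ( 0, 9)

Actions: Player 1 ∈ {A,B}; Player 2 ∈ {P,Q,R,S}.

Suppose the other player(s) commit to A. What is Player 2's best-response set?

u_2(P vs A) = 0
u_2(Q vs A) = 1
u_2(R vs A) = 3
u_2(S vs A) = 1
max payoff 3 at {R}

argmax u_2 = {R}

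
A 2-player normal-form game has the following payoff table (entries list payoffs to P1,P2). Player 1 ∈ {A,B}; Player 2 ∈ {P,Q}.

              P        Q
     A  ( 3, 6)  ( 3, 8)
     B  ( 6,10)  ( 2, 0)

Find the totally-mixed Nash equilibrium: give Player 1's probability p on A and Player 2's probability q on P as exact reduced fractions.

P1 mixes 5/6 on A; P2 mixes 1/4 on P

P1 indiff ⇒ q·3+(1-q)·3 = q·6+(1-q)·2 ⇒ q(-3) = (1-q)(-1) ⇒ q = 1/4
P2 indiff ⇒ p·6+(1-p)·10 = p·8+(1-p)·0 ⇒ p(-2) = (1-p)(-10) ⇒ p = 5/6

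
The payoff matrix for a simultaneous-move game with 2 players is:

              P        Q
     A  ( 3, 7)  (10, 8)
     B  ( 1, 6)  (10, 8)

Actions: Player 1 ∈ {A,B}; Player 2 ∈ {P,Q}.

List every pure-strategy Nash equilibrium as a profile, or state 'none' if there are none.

(A,P): not NE [P2→Q gives 8>7]
(A,Q): NE
(B,P): not NE [P1→A gives 3>1; P2→Q gives 8>6]
(B,Q): NE

NE set: (A,Q), (B,Q)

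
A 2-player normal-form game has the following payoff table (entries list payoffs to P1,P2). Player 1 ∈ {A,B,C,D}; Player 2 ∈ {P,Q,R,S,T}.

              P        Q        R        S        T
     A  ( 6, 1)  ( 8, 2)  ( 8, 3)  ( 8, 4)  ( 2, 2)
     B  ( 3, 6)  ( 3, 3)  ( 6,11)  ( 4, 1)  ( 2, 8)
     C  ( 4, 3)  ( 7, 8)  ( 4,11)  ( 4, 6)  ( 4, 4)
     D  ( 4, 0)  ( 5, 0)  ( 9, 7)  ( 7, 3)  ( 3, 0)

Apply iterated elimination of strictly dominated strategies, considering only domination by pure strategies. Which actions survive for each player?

Remaining: P1:{A,D} P2:{R,S}

P1 drop B (D beats it: P:4>3 Q:5>3 R:9>6 S:7>4 T:3>2)
P2 drop P (R beats it: A:3>1 C:11>3 D:7>0)
P2 drop Q (R beats it: A:3>2 C:11>8 D:7>0)
P2 drop T (R beats it: A:3>2 C:11>4 D:7>0)
P1 drop C (A beats it: R:8>4 S:8>4)
P1→{A,D} P2→{R,S}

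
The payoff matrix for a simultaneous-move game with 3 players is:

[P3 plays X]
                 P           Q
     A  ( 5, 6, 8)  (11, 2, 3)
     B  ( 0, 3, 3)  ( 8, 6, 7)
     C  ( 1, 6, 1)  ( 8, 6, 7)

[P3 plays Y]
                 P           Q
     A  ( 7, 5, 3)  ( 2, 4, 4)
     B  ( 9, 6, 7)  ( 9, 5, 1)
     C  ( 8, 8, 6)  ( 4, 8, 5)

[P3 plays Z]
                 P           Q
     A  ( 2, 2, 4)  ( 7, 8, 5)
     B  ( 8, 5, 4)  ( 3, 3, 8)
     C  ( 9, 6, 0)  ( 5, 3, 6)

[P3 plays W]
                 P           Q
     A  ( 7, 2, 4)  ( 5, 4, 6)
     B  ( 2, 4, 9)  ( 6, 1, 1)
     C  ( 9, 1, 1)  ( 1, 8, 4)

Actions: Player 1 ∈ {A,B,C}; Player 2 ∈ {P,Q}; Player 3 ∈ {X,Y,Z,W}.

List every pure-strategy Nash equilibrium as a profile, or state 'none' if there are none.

(A,P,X): NE
(A,P,Y): not NE [P1→B gives 9>7; P3→X gives 8>3]
(A,P,Z): not NE [P1→C gives 9>2; P2→Q gives 8>2; P3→X gives 8>4]
(A,P,W): not NE [P1→C gives 9>7; P2→Q gives 4>2; P3→X gives 8>4]
(A,Q,X): not NE [P2→P gives 6>2; P3→W gives 6>3]
(A,Q,Y): not NE [P1→B gives 9>2; P2→P gives 5>4; P3→W gives 6>4]
(A,Q,Z): not NE [P3→W gives 6>5]
(A,Q,W): not NE [P1→B gives 6>5]
(B,P,X): not NE [P1→A gives 5>0; P2→Q gives 6>3; P3→W gives 9>3]
(B,P,Y): not NE [P3→W gives 9>7]
(B,P,Z): not NE [P1→C gives 9>8; P3→W gives 9>4]
(B,P,W): not NE [P1→C gives 9>2]
(B,Q,X): not NE [P1→A gives 11>8; P3→Z gives 8>7]
(B,Q,Y): not NE [P2→P gives 6>5; P3→Z gives 8>1]
(B,Q,Z): not NE [P1→A gives 7>3; P2→P gives 5>3]
(B,Q,W): not NE [P2→P gives 4>1; P3→Z gives 8>1]
(C,P,X): not NE [P1→A gives 5>1; P3→Y gives 6>1]
(C,P,Y): not NE [P1→B gives 9>8]
(C,P,Z): not NE [P3→Y gives 6>0]
(C,P,W): not NE [P2→Q gives 8>1; P3→Y gives 6>1]
(C,Q,X): not NE [P1→A gives 11>8]
(C,Q,Y): not NE [P1→B gives 9>4; P3→X gives 7>5]
(C,Q,Z): not NE [P1→A gives 7>5; P2→P gives 6>3; P3→X gives 7>6]
(C,Q,W): not NE [P1→B gives 6>1; P3→X gives 7>4]

Nash profiles: (A,P,X)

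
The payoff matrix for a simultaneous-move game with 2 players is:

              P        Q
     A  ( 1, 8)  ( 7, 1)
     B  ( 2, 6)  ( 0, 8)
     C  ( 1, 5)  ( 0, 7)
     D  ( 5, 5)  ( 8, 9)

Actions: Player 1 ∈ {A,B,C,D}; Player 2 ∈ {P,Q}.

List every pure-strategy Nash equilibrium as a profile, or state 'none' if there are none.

(A,P): not NE [P1→D gives 5>1]
(A,Q): not NE [P1→D gives 8>7; P2→P gives 8>1]
(B,P): not NE [P1→D gives 5>2; P2→Q gives 8>6]
(B,Q): not NE [P1→D gives 8>0]
(C,P): not NE [P1→D gives 5>1; P2→Q gives 7>5]
(C,Q): not NE [P1→D gives 8>0]
(D,P): not NE [P2→Q gives 9>5]
(D,Q): NE

Nash profiles: (D,Q)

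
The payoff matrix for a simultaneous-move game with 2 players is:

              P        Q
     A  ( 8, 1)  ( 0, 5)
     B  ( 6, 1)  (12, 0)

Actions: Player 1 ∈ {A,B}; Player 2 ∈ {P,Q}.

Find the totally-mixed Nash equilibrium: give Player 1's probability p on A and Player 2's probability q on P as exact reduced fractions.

P1 indiff ⇒ q·8+(1-q)·0 = q·6+(1-q)·12 ⇒ q(2) = (1-q)(12) ⇒ q = 6/7
P2 indiff ⇒ p·1+(1-p)·1 = p·5+(1-p)·0 ⇒ p(-4) = (1-p)(-1) ⇒ p = 1/5

p=1/5, q=6/7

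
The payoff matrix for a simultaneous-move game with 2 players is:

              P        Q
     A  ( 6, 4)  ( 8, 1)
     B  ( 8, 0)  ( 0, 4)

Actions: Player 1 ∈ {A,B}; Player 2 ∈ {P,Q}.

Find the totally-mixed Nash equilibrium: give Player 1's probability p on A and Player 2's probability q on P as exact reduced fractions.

P1 indiff ⇒ q·6+(1-q)·8 = q·8+(1-q)·0 ⇒ q(-2) = (1-q)(-8) ⇒ q = 4/5
P2 indiff ⇒ p·4+(1-p)·0 = p·1+(1-p)·4 ⇒ p(3) = (1-p)(4) ⇒ p = 4/7

(p,q) = (4/7, 4/5)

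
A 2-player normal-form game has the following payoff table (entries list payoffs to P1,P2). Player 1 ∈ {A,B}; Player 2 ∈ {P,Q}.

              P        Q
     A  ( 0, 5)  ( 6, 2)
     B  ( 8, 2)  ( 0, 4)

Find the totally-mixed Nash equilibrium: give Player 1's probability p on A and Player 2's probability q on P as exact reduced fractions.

(p,q) = (2/5, 3/7)

P1 indiff ⇒ q·0+(1-q)·6 = q·8+(1-q)·0 ⇒ q(-8) = (1-q)(-6) ⇒ q = 3/7
P2 indiff ⇒ p·5+(1-p)·2 = p·2+(1-p)·4 ⇒ p(3) = (1-p)(2) ⇒ p = 2/5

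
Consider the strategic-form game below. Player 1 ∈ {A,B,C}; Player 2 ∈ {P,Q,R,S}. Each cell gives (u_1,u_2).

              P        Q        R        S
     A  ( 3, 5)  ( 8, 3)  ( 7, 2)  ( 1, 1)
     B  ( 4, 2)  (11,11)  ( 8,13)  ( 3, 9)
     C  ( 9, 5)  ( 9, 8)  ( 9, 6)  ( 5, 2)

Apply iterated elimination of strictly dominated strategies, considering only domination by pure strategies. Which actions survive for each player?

P1 drop A (B beats it: P:4>3 Q:11>8 R:8>7 S:3>1)
P2 drop P (Q beats it: B:11>2 C:8>5)
P2 drop S (Q beats it: B:11>9 C:8>2)
P1→{B,C} P2→{Q,R}

Remaining: P1:{B,C} P2:{Q,R}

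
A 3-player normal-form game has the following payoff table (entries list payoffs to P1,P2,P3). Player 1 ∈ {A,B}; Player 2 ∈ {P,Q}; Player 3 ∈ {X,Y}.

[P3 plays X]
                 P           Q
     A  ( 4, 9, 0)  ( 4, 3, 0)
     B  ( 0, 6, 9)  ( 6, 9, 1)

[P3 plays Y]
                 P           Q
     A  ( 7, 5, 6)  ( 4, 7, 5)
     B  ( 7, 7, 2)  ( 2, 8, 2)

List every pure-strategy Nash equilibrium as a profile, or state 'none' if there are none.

(A,P,X): not NE [P3→Y gives 6>0]
(A,P,Y): not NE [P2→Q gives 7>5]
(A,Q,X): not NE [P1→B gives 6>4; P2→P gives 9>3; P3→Y gives 5>0]
(A,Q,Y): NE
(B,P,X): not NE [P1→A gives 4>0; P2→Q gives 9>6]
(B,P,Y): not NE [P2→Q gives 8>7; P3→X gives 9>2]
(B,Q,X): not NE [P3→Y gives 2>1]
(B,Q,Y): not NE [P1→A gives 4>2]

Nash profiles: (A,Q,Y)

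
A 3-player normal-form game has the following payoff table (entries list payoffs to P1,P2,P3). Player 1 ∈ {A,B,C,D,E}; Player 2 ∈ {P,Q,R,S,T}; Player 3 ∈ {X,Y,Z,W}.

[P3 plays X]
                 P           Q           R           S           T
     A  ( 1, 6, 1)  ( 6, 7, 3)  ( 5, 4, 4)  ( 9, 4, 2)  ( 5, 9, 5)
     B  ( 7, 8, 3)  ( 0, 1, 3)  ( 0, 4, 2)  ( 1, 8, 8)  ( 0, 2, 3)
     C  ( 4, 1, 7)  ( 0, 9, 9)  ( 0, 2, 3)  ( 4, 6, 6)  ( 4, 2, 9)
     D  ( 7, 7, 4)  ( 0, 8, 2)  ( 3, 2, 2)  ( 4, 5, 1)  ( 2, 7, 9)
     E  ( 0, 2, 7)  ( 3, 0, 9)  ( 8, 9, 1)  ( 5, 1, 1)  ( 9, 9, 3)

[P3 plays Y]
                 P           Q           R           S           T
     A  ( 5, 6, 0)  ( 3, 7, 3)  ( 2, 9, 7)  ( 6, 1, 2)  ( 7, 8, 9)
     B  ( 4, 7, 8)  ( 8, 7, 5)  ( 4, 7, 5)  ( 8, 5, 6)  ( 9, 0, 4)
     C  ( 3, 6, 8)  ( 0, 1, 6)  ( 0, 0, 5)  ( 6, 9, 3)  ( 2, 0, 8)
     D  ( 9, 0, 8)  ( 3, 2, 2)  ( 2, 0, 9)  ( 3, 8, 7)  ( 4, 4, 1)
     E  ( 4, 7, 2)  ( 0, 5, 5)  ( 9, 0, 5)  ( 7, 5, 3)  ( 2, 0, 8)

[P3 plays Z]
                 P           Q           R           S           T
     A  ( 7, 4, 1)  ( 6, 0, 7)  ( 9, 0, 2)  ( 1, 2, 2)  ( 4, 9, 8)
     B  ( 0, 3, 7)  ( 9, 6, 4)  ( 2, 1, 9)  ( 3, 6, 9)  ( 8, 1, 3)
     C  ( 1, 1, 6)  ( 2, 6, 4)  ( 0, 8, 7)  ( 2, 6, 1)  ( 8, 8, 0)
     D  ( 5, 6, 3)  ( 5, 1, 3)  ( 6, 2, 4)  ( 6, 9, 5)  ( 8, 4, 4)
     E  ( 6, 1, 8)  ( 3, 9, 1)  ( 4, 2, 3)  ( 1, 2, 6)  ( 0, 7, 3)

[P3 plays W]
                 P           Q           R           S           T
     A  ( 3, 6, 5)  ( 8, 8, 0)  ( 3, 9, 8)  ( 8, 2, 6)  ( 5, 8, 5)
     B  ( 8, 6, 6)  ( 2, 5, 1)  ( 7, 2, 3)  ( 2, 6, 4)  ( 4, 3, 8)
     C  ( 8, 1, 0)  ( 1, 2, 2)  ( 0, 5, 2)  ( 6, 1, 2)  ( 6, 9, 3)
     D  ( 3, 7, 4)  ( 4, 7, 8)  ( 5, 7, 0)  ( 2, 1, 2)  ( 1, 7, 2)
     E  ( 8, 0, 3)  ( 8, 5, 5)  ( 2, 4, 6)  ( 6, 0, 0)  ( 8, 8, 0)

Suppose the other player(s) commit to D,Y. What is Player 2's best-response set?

u_2(P vs D,Y) = 0
u_2(Q vs D,Y) = 2
u_2(R vs D,Y) = 0
u_2(S vs D,Y) = 8
u_2(T vs D,Y) = 4
max payoff 8 at {S}

P2 best: {S}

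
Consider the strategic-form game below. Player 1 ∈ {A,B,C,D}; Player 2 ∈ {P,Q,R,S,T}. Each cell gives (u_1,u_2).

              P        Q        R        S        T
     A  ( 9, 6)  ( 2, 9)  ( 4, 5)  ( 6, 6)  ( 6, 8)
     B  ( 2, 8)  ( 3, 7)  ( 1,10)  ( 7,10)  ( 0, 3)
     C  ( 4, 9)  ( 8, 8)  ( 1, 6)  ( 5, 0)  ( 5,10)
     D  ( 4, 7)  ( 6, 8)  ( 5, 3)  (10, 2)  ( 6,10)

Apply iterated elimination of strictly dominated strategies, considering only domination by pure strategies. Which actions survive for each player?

P1 drop B (D beats it: P:4>2 Q:6>3 R:5>1 S:10>7 T:6>0)
P2 drop P (T beats it: A:8>6 C:10>9 D:10>7)
P2 drop R (Q beats it: A:9>5 C:8>6 D:8>3)
P2 drop S (Q beats it: A:9>6 C:8>0 D:8>2)
P1→{A,C,D} P2→{Q,T}

IESDS → P1:{A,C,D} P2:{Q,T}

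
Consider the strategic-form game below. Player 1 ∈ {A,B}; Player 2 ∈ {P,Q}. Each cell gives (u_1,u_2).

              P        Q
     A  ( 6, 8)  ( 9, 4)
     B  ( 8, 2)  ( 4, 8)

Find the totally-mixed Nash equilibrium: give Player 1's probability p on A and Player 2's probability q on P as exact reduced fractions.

(p,q) = (3/5, 5/7)

P1 indiff ⇒ q·6+(1-q)·9 = q·8+(1-q)·4 ⇒ q(-2) = (1-q)(-5) ⇒ q = 5/7
P2 indiff ⇒ p·8+(1-p)·2 = p·4+(1-p)·8 ⇒ p(4) = (1-p)(6) ⇒ p = 3/5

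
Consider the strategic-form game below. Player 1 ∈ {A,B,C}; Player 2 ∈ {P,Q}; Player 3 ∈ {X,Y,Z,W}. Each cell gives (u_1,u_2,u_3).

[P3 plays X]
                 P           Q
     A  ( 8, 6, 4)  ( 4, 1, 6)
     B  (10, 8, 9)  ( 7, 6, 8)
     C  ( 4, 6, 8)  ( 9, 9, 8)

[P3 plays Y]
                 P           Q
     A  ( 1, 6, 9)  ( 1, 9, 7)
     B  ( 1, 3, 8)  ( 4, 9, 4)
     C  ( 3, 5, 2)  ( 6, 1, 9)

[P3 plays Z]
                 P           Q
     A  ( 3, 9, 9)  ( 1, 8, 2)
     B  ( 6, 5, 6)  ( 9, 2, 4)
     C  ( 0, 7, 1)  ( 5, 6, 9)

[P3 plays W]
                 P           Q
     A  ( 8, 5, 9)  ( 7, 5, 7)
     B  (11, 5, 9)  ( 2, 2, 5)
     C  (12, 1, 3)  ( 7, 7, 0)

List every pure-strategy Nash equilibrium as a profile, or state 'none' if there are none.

(A,P,X): not NE [P1→B gives 10>8; P3→W gives 9>4]
(A,P,Y): not NE [P1→C gives 3>1; P2→Q gives 9>6]
(A,P,Z): not NE [P1→B gives 6>3]
(A,P,W): not NE [P1→C gives 12>8]
(A,Q,X): not NE [P1→C gives 9>4; P2→P gives 6>1; P3→W gives 7>6]
(A,Q,Y): not NE [P1→C gives 6>1]
(A,Q,Z): not NE [P1→B gives 9>1; P2→P gives 9>8; P3→W gives 7>2]
(A,Q,W): NE
(B,P,X): NE
(B,P,Y): not NE [P1→C gives 3>1; P2→Q gives 9>3; P3→W gives 9>8]
(B,P,Z): not NE [P3→W gives 9>6]
(B,P,W): not NE [P1→C gives 12>11]
(B,Q,X): not NE [P1→C gives 9>7; P2→P gives 8>6]
(B,Q,Y): not NE [P1→C gives 6>4; P3→X gives 8>4]
(B,Q,Z): not NE [P2→P gives 5>2; P3→X gives 8>4]
(B,Q,W): not NE [P1→C gives 7>2; P2→P gives 5>2; P3→X gives 8>5]
(C,P,X): not NE [P1→B gives 10>4; P2→Q gives 9>6]
(C,P,Y): not NE [P3→X gives 8>2]
(C,P,Z): not NE [P1→B gives 6>0; P3→X gives 8>1]
(C,P,W): not NE [P2→Q gives 7>1; P3→X gives 8>3]
(C,Q,X): not NE [P3→Z gives 9>8]
(C,Q,Y): not NE [P2→P gives 5>1]
(C,Q,Z): not NE [P1→B gives 9>5; P2→P gives 7>6]
(C,Q,W): not NE [P3→Z gives 9>0]

PSNE = {(A,Q,W), (B,P,X)}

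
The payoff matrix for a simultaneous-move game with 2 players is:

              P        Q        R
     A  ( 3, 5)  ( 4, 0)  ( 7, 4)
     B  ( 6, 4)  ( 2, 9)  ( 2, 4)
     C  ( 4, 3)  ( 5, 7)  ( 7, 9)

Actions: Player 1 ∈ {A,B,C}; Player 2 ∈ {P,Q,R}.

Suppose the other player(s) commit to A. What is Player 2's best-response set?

u_2(P vs A) = 5
u_2(Q vs A) = 0
u_2(R vs A) = 4
max payoff 5 at {P}

argmax u_2 = {P}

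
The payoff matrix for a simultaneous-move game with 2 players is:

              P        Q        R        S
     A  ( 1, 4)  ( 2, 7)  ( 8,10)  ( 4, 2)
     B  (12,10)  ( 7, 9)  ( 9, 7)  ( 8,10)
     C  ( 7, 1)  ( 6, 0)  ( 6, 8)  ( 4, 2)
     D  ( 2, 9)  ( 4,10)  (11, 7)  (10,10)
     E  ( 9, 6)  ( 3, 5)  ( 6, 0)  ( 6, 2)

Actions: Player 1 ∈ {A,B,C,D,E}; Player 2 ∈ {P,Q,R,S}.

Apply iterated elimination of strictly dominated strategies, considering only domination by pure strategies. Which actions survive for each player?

P1 drop A (B beats it: P:12>1 Q:7>2 R:9>8 S:8>4)
P1 drop C (B beats it: P:12>7 Q:7>6 R:9>6 S:8>4)
P1 drop E (B beats it: P:12>9 Q:7>3 R:9>6 S:8>6)
P2 drop R (P beats it: B:10>7 D:9>7)
P1→{B,D} P2→{P,Q,S}

IESDS → P1:{B,D} P2:{P,Q,S}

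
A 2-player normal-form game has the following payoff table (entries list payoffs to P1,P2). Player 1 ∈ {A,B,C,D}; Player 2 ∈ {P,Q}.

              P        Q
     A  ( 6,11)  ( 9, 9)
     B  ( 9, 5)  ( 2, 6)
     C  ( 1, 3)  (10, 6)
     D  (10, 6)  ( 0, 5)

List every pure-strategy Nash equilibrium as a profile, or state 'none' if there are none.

(A,P): not NE [P1→D gives 10>6]
(A,Q): not NE [P1→C gives 10>9; P2→P gives 11>9]
(B,P): not NE [P1→D gives 10>9; P2→Q gives 6>5]
(B,Q): not NE [P1→C gives 10>2]
(C,P): not NE [P1→D gives 10>1; P2→Q gives 6>3]
(C,Q): NE
(D,P): NE
(D,Q): not NE [P1→C gives 10>0; P2→P gives 6>5]

PSNE = {(C,Q), (D,P)}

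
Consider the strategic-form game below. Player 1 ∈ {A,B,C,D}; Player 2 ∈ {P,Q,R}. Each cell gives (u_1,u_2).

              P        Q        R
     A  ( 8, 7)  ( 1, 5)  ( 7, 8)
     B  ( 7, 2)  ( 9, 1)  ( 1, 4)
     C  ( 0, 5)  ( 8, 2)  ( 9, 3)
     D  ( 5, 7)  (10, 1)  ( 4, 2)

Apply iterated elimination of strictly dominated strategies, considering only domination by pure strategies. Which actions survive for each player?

IESDS → P1:{A,C} P2:{P,R}

P2 drop Q (P beats it: A:7>5 B:2>1 C:5>2 D:7>1)
P1 drop B (A beats it: P:8>7 R:7>1)
P1 drop D (A beats it: P:8>5 R:7>4)
P1→{A,C} P2→{P,R}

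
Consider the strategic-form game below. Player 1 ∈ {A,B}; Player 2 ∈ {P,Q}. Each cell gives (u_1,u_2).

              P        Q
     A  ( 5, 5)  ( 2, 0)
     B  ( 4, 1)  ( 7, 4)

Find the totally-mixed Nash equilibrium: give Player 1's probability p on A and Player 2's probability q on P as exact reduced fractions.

p=3/8, q=5/6

P1 indiff ⇒ q·5+(1-q)·2 = q·4+(1-q)·7 ⇒ q(1) = (1-q)(5) ⇒ q = 5/6
P2 indiff ⇒ p·5+(1-p)·1 = p·0+(1-p)·4 ⇒ p(5) = (1-p)(3) ⇒ p = 3/8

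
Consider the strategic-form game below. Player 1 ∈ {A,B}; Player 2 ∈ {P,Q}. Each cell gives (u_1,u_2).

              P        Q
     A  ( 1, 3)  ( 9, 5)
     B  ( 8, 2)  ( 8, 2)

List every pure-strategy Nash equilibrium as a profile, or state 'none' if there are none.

NE set: (A,Q), (B,P)

(A,P): not NE [P1→B gives 8>1; P2→Q gives 5>3]
(A,Q): NE
(B,P): NE
(B,Q): not NE [P1→A gives 9>8]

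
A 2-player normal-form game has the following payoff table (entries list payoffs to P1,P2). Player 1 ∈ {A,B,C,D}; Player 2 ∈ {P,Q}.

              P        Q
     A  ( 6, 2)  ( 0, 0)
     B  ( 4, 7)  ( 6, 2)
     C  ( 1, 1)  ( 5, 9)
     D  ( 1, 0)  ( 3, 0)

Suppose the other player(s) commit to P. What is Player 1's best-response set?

P1 best: {A}

u_1(A vs P) = 6
u_1(B vs P) = 4
u_1(C vs P) = 1
u_1(D vs P) = 1
max payoff 6 at {A}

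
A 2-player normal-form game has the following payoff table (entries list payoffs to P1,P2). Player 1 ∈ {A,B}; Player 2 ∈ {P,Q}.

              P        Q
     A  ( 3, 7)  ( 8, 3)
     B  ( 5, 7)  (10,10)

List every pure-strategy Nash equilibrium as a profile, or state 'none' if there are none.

(A,P): not NE [P1→B gives 5>3]
(A,Q): not NE [P1→B gives 10>8; P2→P gives 7>3]
(B,P): not NE [P2→Q gives 10>7]
(B,Q): NE

PSNE = {(B,Q)}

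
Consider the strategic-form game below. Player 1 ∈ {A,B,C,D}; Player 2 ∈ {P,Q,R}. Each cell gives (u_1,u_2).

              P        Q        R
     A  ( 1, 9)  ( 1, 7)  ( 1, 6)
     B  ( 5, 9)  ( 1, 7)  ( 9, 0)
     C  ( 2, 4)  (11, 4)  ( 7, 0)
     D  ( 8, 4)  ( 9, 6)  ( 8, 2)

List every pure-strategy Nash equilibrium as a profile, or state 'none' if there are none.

(A,P): not NE [P1→D gives 8>1]
(A,Q): not NE [P1→C gives 11>1; P2→P gives 9>7]
(A,R): not NE [P1→B gives 9>1; P2→P gives 9>6]
(B,P): not NE [P1→D gives 8>5]
(B,Q): not NE [P1→C gives 11>1; P2→P gives 9>7]
(B,R): not NE [P2→P gives 9>0]
(C,P): not NE [P1→D gives 8>2]
(C,Q): NE
(C,R): not NE [P1→B gives 9>7; P2→Q gives 4>0]
(D,P): not NE [P2→Q gives 6>4]
(D,Q): not NE [P1→C gives 11>9]
(D,R): not NE [P1→B gives 9>8; P2→Q gives 6>2]

Nash profiles: (C,Q)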